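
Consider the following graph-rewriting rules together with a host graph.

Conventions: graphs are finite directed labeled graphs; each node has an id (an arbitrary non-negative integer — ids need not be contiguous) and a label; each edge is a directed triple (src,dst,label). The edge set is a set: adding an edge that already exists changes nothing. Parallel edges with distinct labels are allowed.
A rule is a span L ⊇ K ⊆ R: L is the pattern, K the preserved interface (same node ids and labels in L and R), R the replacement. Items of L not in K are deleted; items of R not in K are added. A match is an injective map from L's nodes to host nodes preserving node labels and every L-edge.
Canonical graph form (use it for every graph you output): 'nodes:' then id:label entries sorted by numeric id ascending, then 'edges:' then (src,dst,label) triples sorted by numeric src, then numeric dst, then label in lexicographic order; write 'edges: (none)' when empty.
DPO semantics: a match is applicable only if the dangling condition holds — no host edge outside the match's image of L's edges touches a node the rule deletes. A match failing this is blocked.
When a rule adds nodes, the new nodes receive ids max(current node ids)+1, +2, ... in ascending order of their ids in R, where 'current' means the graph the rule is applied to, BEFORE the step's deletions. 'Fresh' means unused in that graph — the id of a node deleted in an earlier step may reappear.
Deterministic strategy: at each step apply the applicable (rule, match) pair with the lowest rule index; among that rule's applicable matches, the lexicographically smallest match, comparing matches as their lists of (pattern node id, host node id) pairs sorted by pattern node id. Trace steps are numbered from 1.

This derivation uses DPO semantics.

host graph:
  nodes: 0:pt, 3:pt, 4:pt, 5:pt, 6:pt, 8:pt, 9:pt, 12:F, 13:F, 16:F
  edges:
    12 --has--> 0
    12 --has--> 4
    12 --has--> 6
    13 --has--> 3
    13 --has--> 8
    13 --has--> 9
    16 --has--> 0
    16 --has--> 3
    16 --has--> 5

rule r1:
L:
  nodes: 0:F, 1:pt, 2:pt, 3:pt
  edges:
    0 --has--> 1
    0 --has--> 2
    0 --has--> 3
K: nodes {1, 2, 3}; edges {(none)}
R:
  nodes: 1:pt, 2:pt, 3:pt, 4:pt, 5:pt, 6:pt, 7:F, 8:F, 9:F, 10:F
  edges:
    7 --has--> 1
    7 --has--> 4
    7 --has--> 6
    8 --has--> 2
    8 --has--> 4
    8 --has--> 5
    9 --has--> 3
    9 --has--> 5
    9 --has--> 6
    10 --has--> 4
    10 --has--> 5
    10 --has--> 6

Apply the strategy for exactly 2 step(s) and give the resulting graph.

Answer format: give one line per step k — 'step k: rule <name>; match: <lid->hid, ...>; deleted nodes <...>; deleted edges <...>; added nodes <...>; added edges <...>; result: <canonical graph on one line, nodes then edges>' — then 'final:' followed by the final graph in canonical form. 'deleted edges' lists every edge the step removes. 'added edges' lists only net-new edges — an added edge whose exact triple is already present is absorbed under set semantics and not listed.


step 1: rule r1; match: 0->12, 1->0, 2->4, 3->6; deleted nodes 12; deleted edges (12,0,has); (12,4,has); (12,6,has); added nodes 17, 18, 19, 20, 21, 22, 23; added edges (20,0,has); (20,17,has); (20,19,has); (21,4,has); (21,17,has); (21,18,has); (22,6,has); (22,18,has); (22,19,has); (23,17,has); (23,18,has); (23,19,has); result: nodes: 0:pt, 3:pt, 4:pt, 5:pt, 6:pt, 8:pt, 9:pt, 13:F, 16:F, 17:pt, 18:pt, 19:pt, 20:F, 21:F, 22:F, 23:F edges: (13,3,has); (13,8,has); (13,9,has); (16,0,has); (16,3,has); (16,5,has); (20,0,has); (20,17,has); (20,19,has); (21,4,has); (21,17,has); (21,18,has); (22,6,has); (22,18,has); (22,19,has); (23,17,has); (23,18,has); (23,19,has)
step 2: rule r1; match: 0->13, 1->3, 2->8, 3->9; deleted nodes 13; deleted edges (13,3,has); (13,8,has); (13,9,has); added nodes 24, 25, 26, 27, 28, 29, 30; added edges (27,3,has); (27,24,has); (27,26,has); (28,8,has); (28,24,has); (28,25,has); (29,9,has); (29,25,has); (29,26,has); (30,24,has); (30,25,has); (30,26,has); result: nodes: 0:pt, 3:pt, 4:pt, 5:pt, 6:pt, 8:pt, 9:pt, 16:F, 17:pt, 18:pt, 19:pt, 20:F, 21:F, 22:F, 23:F, 24:pt, 25:pt, 26:pt, 27:F, 28:F, 29:F, 30:F edges: (16,0,has); (16,3,has); (16,5,has); (20,0,has); (20,17,has); (20,19,has); (21,4,has); (21,17,has); (21,18,has); (22,6,has); (22,18,has); (22,19,has); (23,17,has); (23,18,has); (23,19,has); (27,3,has); (27,24,has); (27,26,has); (28,8,has); (28,24,has); (28,25,has); (29,9,has); (29,25,has); (29,26,has); (30,24,has); (30,25,has); (30,26,has)
final:
nodes: 0:pt, 3:pt, 4:pt, 5:pt, 6:pt, 8:pt, 9:pt, 16:F, 17:pt, 18:pt, 19:pt, 20:F, 21:F, 22:F, 23:F, 24:pt, 25:pt, 26:pt, 27:F, 28:F, 29:F, 30:F
edges: (16,0,has); (16,3,has); (16,5,has); (20,0,has); (20,17,has); (20,19,has); (21,4,has); (21,17,has); (21,18,has); (22,6,has); (22,18,has); (22,19,has); (23,17,has); (23,18,has); (23,19,has); (27,3,has); (27,24,has); (27,26,has); (28,8,has); (28,24,has); (28,25,has); (29,9,has); (29,25,has); (29,26,has); (30,24,has); (30,25,has); (30,26,has)


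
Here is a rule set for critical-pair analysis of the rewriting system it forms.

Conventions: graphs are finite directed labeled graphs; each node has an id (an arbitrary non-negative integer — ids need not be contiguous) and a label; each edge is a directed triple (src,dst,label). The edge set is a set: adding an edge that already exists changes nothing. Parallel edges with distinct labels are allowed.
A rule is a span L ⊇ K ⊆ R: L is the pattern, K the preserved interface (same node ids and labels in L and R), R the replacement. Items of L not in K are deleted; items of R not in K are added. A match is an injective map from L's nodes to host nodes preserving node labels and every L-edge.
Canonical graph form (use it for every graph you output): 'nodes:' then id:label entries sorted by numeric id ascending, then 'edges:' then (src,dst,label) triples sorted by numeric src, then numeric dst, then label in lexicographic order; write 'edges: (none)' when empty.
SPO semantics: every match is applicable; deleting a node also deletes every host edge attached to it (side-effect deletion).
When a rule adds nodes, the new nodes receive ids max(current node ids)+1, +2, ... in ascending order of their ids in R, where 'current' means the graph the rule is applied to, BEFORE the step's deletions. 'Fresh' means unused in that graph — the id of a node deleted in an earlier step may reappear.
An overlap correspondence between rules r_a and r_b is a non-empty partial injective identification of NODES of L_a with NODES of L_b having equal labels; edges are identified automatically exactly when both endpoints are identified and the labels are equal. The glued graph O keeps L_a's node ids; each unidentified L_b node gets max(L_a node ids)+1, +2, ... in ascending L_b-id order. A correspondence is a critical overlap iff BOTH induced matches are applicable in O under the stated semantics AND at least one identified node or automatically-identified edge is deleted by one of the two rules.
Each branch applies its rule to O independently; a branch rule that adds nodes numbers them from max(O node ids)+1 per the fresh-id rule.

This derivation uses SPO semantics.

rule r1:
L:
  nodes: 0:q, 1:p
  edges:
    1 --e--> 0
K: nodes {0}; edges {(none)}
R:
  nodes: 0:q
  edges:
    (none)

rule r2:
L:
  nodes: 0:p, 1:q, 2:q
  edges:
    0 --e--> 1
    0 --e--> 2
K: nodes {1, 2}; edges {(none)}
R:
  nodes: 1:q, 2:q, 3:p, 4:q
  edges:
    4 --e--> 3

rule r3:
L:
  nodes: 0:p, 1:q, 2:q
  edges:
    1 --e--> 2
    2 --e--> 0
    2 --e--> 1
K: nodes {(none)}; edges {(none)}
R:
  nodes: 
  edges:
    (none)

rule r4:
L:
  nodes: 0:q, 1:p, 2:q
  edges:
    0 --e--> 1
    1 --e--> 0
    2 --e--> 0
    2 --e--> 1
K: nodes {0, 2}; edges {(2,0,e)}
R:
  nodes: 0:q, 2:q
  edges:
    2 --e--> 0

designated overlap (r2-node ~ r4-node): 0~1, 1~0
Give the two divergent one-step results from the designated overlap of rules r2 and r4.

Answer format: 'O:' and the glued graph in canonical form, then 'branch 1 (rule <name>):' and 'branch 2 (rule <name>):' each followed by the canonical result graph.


O:
nodes: 0:p, 1:q, 2:q, 3:q
edges: (0,1,e); (0,2,e); (1,0,e); (3,0,e); (3,1,e)
branch 1 (rule r2):
nodes: 1:q, 2:q, 3:q, 4:p, 5:q
edges: (3,1,e); (5,4,e)
branch 2 (rule r4):
nodes: 1:q, 2:q, 3:q
edges: (3,1,e)


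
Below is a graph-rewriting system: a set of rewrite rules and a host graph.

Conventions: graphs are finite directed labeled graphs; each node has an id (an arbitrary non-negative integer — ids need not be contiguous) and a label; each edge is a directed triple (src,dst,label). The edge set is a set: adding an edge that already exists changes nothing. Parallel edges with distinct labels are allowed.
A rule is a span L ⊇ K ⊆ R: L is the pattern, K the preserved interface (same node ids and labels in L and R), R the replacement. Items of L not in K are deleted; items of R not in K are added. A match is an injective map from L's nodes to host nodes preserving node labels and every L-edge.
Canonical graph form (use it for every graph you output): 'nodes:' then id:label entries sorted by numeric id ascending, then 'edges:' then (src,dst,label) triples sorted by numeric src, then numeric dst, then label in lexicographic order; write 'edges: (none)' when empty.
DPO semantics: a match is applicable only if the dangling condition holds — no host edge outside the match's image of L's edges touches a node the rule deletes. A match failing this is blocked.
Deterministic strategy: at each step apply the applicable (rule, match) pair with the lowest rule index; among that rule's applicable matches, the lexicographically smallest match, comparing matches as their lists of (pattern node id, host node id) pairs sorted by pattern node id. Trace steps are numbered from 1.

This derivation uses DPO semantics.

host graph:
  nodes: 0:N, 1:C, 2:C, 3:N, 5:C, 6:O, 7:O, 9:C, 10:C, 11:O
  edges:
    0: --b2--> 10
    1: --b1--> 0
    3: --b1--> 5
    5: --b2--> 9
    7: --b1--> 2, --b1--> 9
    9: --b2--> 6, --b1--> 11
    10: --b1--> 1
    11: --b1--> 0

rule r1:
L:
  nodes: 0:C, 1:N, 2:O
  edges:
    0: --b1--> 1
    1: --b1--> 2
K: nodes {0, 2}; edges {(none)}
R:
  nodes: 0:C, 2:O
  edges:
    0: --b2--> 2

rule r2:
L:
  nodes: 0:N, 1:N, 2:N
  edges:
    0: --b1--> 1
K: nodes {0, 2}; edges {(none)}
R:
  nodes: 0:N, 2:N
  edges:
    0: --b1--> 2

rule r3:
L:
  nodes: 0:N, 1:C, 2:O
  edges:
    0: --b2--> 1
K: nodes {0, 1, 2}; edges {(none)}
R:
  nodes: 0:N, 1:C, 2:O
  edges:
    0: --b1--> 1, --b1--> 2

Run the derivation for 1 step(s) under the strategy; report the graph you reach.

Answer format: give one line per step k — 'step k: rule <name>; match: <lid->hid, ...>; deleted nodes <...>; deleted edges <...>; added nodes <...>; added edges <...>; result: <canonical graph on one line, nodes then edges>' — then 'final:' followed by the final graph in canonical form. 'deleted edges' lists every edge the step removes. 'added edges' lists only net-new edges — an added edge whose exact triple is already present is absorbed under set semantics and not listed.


step 1: rule r3; match: 0->0, 1->10, 2->6; deleted nodes (none); deleted edges (0,10,b2); added nodes (none); added edges (0,6,b1); (0,10,b1); result: nodes: 0:N, 1:C, 2:C, 3:N, 5:C, 6:O, 7:O, 9:C, 10:C, 11:O edges: (0,6,b1); (0,10,b1); (1,0,b1); (3,5,b1); (5,9,b2); (7,2,b1); (7,9,b1); (9,6,b2); (9,11,b1); (10,1,b1); (11,0,b1)
final:
nodes: 0:N, 1:C, 2:C, 3:N, 5:C, 6:O, 7:O, 9:C, 10:C, 11:O
edges: (0,6,b1); (0,10,b1); (1,0,b1); (3,5,b1); (5,9,b2); (7,2,b1); (7,9,b1); (9,6,b2); (9,11,b1); (10,1,b1); (11,0,b1)


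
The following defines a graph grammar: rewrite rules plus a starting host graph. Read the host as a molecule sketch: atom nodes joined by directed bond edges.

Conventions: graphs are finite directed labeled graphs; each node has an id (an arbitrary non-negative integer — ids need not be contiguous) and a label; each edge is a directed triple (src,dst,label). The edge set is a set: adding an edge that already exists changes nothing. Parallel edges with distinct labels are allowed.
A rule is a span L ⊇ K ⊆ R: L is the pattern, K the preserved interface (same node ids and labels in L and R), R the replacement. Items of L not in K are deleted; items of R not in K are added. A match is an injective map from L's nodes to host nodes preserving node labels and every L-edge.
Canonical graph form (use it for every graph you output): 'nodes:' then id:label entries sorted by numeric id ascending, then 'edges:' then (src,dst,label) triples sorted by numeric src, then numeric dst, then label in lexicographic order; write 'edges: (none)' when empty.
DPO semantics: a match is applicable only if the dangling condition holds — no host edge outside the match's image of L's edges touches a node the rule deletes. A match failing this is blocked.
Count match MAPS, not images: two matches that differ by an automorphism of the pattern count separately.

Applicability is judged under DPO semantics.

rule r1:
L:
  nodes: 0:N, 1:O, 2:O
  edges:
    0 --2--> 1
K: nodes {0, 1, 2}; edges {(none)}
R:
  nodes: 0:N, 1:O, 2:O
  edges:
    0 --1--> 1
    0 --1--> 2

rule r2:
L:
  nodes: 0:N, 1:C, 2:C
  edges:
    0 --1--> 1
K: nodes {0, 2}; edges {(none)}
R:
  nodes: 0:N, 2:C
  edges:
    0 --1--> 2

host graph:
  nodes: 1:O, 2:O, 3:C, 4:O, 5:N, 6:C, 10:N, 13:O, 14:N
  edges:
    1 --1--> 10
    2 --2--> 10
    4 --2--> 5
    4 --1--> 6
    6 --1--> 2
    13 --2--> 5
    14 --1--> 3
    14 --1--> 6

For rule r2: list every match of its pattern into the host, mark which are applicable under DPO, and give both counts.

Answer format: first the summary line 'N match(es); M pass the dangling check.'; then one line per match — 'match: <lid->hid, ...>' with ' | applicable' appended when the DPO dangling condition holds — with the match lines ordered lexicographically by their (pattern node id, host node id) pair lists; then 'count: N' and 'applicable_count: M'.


2 match(es); 1 pass the dangling check.
match: 0->14, 1->3, 2->6 | applicable
match: 0->14, 1->6, 2->3
count: 2
applicable_count: 1


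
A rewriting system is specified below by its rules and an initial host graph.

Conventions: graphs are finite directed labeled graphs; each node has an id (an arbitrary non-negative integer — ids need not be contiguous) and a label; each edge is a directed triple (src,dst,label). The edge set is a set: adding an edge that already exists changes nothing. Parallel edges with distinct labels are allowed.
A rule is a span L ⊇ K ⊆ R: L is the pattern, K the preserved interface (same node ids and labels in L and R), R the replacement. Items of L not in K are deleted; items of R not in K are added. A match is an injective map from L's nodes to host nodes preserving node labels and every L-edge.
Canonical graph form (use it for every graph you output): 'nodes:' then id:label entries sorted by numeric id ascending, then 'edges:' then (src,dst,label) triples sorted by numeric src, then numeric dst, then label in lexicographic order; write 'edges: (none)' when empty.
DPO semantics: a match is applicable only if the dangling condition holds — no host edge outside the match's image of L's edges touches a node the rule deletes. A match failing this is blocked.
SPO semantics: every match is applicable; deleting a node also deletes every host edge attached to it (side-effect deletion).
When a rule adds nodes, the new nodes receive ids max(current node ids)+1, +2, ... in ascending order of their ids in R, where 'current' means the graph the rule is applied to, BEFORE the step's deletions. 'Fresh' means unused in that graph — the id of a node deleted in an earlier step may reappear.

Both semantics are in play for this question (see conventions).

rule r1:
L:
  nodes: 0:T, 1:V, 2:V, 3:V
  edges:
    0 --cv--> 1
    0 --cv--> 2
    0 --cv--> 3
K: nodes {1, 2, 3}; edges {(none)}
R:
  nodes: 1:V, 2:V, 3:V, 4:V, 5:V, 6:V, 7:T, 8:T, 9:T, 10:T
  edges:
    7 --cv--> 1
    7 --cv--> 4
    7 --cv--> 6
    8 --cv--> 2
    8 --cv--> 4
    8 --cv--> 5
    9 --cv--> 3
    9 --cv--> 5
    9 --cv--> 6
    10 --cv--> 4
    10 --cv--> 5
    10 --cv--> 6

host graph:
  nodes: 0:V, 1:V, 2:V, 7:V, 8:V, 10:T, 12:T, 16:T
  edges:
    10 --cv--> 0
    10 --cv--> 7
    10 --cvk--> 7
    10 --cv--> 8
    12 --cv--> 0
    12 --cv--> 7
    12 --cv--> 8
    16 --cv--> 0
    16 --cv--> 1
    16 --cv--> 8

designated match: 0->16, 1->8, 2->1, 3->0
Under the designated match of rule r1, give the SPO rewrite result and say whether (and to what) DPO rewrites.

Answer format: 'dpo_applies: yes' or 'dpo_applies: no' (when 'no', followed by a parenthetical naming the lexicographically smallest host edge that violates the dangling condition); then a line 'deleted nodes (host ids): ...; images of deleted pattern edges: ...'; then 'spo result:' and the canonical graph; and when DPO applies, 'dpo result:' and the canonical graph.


dpo_applies: yes
deleted nodes (host ids): 16; images of deleted pattern edges: (16,0,cv); (16,1,cv); (16,8,cv)
spo result:
nodes: 0:V, 1:V, 2:V, 7:V, 8:V, 10:T, 12:T, 17:V, 18:V, 19:V, 20:T, 21:T, 22:T, 23:T
edges: (10,0,cv); (10,7,cv); (10,7,cvk); (10,8,cv); (12,0,cv); (12,7,cv); (12,8,cv); (20,8,cv); (20,17,cv); (20,19,cv); (21,1,cv); (21,17,cv); (21,18,cv); (22,0,cv); (22,18,cv); (22,19,cv); (23,17,cv); (23,18,cv); (23,19,cv)
dpo result:
nodes: 0:V, 1:V, 2:V, 7:V, 8:V, 10:T, 12:T, 17:V, 18:V, 19:V, 20:T, 21:T, 22:T, 23:T
edges: (10,0,cv); (10,7,cv); (10,7,cvk); (10,8,cv); (12,0,cv); (12,7,cv); (12,8,cv); (20,8,cv); (20,17,cv); (20,19,cv); (21,1,cv); (21,17,cv); (21,18,cv); (22,0,cv); (22,18,cv); (22,19,cv); (23,17,cv); (23,18,cv); (23,19,cv)


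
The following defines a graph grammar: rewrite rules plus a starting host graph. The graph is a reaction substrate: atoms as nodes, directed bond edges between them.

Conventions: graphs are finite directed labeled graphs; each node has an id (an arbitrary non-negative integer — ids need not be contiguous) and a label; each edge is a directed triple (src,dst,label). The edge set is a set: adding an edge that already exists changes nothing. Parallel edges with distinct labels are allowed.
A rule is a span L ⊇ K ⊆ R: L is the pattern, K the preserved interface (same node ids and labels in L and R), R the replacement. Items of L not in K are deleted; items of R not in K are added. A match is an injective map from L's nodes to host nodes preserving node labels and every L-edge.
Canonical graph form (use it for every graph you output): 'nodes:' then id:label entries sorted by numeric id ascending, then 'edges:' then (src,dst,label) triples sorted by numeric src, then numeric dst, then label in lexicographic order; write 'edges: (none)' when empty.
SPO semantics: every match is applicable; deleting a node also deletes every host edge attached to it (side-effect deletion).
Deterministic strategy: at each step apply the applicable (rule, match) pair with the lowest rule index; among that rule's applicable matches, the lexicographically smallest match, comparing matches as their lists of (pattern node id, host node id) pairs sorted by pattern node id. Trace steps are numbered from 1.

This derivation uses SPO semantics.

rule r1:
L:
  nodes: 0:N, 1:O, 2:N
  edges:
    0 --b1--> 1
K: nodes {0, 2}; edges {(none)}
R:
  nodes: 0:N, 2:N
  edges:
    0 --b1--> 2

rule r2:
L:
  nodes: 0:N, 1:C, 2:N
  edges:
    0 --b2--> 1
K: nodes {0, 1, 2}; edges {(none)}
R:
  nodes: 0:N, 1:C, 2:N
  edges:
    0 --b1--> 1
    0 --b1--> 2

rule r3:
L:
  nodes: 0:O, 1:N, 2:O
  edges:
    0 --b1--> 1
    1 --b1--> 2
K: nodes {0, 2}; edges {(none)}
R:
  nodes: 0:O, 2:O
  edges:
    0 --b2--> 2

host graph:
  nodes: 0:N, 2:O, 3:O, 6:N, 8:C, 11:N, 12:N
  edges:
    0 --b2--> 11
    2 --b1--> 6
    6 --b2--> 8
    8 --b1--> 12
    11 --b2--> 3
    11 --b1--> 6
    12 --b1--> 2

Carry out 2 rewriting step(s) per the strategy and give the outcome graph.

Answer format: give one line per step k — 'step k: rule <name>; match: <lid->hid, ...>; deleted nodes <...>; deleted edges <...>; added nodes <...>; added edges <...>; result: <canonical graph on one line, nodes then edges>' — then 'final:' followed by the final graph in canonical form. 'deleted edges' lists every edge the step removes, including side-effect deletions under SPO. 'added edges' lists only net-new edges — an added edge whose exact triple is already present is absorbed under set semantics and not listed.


step 1: rule r1; match: 0->12, 1->2, 2->0; deleted nodes 2; deleted edges (2,6,b1); (12,2,b1); added nodes (none); added edges (12,0,b1); result: nodes: 0:N, 3:O, 6:N, 8:C, 11:N, 12:N edges: (0,11,b2); (6,8,b2); (8,12,b1); (11,3,b2); (11,6,b1); (12,0,b1)
step 2: rule r2; match: 0->6, 1->8, 2->0; deleted nodes (none); deleted edges (6,8,b2); added nodes (none); added edges (6,0,b1); (6,8,b1); result: nodes: 0:N, 3:O, 6:N, 8:C, 11:N, 12:N edges: (0,11,b2); (6,0,b1); (6,8,b1); (8,12,b1); (11,3,b2); (11,6,b1); (12,0,b1)
final:
nodes: 0:N, 3:O, 6:N, 8:C, 11:N, 12:N
edges: (0,11,b2); (6,0,b1); (6,8,b1); (8,12,b1); (11,3,b2); (11,6,b1); (12,0,b1)


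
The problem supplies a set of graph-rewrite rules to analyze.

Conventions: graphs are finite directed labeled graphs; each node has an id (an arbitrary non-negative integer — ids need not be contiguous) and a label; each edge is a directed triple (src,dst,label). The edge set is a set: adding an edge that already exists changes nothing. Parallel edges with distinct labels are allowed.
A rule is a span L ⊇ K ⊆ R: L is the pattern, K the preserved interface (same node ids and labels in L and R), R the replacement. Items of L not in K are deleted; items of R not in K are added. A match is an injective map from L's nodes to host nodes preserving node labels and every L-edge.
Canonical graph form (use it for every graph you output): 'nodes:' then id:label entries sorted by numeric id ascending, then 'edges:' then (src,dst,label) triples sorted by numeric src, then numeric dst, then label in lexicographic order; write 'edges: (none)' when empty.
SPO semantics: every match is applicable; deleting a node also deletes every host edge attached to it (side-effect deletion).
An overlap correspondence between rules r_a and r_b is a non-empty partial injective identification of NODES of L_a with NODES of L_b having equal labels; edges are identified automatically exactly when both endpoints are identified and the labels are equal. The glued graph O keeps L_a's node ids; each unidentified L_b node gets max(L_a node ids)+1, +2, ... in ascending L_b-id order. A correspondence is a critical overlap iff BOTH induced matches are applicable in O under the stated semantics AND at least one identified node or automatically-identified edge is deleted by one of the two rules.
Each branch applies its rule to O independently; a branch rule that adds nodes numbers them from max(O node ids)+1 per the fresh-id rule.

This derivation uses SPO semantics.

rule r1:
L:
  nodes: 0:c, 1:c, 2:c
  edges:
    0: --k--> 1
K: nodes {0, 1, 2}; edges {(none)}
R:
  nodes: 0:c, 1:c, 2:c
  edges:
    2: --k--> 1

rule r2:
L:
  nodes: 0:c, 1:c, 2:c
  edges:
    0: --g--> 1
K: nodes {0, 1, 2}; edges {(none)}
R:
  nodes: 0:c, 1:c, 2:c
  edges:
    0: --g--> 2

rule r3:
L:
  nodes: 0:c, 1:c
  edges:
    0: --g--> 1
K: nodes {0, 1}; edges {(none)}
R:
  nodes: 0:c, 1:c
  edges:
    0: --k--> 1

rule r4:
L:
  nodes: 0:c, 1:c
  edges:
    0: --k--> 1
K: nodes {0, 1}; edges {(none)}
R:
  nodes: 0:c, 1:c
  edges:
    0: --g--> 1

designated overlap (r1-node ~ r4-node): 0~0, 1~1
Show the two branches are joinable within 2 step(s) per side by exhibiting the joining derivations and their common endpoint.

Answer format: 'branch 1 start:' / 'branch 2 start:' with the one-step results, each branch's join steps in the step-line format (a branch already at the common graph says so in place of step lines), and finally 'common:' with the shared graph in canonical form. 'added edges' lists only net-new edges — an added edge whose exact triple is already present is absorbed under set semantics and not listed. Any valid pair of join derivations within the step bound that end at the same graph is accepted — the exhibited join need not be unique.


branch 1 start:
nodes: 0:c, 1:c, 2:c
edges: (2,1,k)
branch 2 start:
nodes: 0:c, 1:c, 2:c
edges: (0,1,g)
branch 1 step 1: rule r1; match: 0->2, 1->1, 2->0; deleted nodes (none); deleted edges (2,1,k); added nodes (none); added edges (0,1,k); result: nodes: 0:c, 1:c, 2:c edges: (0,1,k)
branch 2 step 1: rule r3; match: 0->0, 1->1; deleted nodes (none); deleted edges (0,1,g); added nodes (none); added edges (0,1,k); result: nodes: 0:c, 1:c, 2:c edges: (0,1,k)
common:
nodes: 0:c, 1:c, 2:c
edges: (0,1,k)


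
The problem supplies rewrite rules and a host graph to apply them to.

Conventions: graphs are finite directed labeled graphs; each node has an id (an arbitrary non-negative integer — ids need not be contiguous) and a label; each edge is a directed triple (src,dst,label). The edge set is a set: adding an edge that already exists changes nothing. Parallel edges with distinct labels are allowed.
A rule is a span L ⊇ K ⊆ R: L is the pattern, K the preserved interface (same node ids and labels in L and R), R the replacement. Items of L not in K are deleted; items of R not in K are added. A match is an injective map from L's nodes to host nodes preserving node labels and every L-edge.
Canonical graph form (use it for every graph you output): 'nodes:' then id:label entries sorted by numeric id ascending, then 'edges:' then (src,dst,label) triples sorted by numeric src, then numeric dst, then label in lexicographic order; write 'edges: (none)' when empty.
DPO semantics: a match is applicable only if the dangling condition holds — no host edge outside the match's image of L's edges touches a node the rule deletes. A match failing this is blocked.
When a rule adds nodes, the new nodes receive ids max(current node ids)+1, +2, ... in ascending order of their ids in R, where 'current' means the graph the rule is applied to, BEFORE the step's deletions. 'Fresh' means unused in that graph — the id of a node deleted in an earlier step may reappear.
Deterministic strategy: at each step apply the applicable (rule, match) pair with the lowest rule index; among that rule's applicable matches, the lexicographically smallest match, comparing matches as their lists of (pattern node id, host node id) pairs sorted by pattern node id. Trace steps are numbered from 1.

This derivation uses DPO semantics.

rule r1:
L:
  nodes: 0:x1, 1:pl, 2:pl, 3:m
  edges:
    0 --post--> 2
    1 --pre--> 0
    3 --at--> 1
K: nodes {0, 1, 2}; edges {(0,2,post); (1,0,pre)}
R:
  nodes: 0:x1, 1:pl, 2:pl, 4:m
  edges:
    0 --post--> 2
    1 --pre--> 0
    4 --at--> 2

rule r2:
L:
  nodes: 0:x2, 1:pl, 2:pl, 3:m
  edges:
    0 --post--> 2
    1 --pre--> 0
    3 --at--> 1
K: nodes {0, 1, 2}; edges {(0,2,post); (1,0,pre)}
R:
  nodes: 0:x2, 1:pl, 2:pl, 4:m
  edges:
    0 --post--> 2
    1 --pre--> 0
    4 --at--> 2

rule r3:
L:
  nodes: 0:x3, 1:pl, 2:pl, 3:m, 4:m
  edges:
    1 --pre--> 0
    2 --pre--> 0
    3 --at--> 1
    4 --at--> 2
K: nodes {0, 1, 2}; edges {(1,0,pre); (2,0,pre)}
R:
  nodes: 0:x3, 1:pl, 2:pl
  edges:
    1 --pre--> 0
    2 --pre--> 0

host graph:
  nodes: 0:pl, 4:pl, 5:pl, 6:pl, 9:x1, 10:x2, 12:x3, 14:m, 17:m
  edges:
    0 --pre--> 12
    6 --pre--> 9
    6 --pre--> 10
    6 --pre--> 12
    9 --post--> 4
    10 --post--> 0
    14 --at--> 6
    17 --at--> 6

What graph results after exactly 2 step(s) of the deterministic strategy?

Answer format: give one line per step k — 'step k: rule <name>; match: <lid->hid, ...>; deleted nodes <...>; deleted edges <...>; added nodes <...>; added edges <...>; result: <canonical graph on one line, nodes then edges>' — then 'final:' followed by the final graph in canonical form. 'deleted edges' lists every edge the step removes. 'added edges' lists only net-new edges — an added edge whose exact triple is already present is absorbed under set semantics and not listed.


step 1: rule r1; match: 0->9, 1->6, 2->4, 3->14; deleted nodes 14; deleted edges (14,6,at); added nodes 18; added edges (18,4,at); result: nodes: 0:pl, 4:pl, 5:pl, 6:pl, 9:x1, 10:x2, 12:x3, 17:m, 18:m edges: (0,12,pre); (6,9,pre); (6,10,pre); (6,12,pre); (9,4,post); (10,0,post); (17,6,at); (18,4,at)
step 2: rule r1; match: 0->9, 1->6, 2->4, 3->17; deleted nodes 17; deleted edges (17,6,at); added nodes 19; added edges (19,4,at); result: nodes: 0:pl, 4:pl, 5:pl, 6:pl, 9:x1, 10:x2, 12:x3, 18:m, 19:m edges: (0,12,pre); (6,9,pre); (6,10,pre); (6,12,pre); (9,4,post); (10,0,post); (18,4,at); (19,4,at)
final:
nodes: 0:pl, 4:pl, 5:pl, 6:pl, 9:x1, 10:x2, 12:x3, 18:m, 19:m
edges: (0,12,pre); (6,9,pre); (6,10,pre); (6,12,pre); (9,4,post); (10,0,post); (18,4,at); (19,4,at)


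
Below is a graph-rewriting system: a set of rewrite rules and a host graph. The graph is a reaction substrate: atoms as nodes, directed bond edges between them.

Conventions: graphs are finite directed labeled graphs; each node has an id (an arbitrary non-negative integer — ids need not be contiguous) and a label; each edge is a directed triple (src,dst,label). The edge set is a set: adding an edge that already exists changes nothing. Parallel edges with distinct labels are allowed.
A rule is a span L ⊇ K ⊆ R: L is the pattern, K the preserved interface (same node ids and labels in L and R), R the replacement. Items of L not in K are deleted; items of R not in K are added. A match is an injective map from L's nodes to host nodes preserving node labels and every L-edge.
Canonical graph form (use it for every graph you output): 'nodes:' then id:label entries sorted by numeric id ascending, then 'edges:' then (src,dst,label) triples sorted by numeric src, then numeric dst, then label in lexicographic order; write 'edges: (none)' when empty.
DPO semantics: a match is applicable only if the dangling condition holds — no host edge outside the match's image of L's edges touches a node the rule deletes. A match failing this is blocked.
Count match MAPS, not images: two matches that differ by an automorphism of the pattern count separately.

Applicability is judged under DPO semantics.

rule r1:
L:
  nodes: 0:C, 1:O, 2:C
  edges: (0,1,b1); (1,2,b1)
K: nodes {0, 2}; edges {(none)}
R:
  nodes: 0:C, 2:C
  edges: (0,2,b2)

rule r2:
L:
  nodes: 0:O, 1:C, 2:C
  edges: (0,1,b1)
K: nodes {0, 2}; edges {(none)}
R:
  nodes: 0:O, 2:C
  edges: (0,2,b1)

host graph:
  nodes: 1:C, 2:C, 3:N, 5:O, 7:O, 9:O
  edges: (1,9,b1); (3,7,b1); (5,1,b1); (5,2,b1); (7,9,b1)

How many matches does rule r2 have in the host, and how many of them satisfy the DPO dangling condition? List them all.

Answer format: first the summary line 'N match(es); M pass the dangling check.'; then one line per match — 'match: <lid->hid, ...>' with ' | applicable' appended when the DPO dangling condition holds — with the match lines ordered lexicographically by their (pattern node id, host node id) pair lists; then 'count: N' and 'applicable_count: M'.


2 match(es); 1 pass the dangling check.
match: 0->5, 1->1, 2->2
match: 0->5, 1->2, 2->1 | applicable
count: 2
applicable_count: 1


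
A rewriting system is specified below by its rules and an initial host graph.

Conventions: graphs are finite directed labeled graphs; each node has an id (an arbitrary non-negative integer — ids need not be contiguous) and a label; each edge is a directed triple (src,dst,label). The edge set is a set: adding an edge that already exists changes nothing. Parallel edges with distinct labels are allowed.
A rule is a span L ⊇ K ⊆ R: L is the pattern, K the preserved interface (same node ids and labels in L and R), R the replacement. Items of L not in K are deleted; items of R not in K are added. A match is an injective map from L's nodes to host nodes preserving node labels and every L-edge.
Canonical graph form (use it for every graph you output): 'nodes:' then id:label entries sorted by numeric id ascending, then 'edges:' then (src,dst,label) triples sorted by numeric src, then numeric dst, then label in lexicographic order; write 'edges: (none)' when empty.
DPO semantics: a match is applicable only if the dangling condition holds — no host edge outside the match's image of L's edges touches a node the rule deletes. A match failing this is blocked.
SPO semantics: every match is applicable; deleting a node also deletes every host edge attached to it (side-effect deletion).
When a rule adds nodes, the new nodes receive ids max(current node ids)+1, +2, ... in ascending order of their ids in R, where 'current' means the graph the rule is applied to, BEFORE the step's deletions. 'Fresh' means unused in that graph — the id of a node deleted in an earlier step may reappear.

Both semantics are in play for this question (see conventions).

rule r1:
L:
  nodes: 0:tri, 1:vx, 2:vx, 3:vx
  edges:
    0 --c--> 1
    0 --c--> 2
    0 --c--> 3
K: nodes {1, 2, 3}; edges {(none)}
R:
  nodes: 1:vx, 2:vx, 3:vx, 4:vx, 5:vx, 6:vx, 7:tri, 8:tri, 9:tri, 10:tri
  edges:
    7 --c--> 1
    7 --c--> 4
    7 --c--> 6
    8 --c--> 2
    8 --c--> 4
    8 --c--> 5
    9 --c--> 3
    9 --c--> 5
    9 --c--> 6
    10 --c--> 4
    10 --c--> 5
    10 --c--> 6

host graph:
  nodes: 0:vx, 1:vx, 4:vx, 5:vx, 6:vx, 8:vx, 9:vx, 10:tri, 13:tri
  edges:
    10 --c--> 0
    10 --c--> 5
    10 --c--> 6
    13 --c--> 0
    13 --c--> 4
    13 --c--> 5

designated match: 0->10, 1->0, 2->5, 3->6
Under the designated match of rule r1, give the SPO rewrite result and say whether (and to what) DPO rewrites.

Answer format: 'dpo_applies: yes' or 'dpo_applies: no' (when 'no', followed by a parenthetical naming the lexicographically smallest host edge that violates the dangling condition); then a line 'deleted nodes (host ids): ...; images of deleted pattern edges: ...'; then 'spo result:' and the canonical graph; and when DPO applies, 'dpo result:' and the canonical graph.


dpo_applies: yes
deleted nodes (host ids): 10; images of deleted pattern edges: (10,0,c); (10,5,c); (10,6,c)
spo result:
nodes: 0:vx, 1:vx, 4:vx, 5:vx, 6:vx, 8:vx, 9:vx, 13:tri, 14:vx, 15:vx, 16:vx, 17:tri, 18:tri, 19:tri, 20:tri
edges: (13,0,c); (13,4,c); (13,5,c); (17,0,c); (17,14,c); (17,16,c); (18,5,c); (18,14,c); (18,15,c); (19,6,c); (19,15,c); (19,16,c); (20,14,c); (20,15,c); (20,16,c)
dpo result:
nodes: 0:vx, 1:vx, 4:vx, 5:vx, 6:vx, 8:vx, 9:vx, 13:tri, 14:vx, 15:vx, 16:vx, 17:tri, 18:tri, 19:tri, 20:tri
edges: (13,0,c); (13,4,c); (13,5,c); (17,0,c); (17,14,c); (17,16,c); (18,5,c); (18,14,c); (18,15,c); (19,6,c); (19,15,c); (19,16,c); (20,14,c); (20,15,c); (20,16,c)


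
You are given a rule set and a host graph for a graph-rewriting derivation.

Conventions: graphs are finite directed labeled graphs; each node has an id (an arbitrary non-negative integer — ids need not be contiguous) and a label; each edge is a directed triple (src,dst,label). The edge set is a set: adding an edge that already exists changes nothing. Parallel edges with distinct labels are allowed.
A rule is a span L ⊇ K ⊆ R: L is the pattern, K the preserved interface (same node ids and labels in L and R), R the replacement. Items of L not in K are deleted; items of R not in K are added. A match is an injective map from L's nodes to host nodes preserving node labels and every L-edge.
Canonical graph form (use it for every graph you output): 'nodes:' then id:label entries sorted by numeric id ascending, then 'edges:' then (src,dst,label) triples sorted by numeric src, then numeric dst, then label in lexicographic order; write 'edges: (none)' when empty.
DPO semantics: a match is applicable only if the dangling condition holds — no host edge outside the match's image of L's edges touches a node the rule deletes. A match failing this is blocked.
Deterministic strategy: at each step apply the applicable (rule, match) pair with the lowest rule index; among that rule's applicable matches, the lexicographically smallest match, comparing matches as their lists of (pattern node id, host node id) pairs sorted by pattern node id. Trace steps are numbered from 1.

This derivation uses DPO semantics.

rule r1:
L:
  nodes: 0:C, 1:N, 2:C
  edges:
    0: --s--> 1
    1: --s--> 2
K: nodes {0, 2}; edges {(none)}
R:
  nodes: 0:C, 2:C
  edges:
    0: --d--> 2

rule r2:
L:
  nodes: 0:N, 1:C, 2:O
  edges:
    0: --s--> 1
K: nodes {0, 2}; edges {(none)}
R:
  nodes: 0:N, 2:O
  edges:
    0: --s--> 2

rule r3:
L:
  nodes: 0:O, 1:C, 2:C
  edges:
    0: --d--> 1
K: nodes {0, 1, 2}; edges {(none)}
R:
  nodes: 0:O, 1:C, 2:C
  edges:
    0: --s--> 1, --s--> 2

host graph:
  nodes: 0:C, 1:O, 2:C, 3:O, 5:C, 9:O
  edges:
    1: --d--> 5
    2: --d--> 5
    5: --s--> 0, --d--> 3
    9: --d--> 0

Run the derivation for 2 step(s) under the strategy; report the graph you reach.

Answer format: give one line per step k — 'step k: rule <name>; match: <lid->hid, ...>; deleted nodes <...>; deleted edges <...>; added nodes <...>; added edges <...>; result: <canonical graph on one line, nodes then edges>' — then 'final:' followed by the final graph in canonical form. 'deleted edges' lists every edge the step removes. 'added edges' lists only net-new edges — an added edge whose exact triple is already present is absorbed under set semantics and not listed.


step 1: rule r3; match: 0->1, 1->5, 2->0; deleted nodes (none); deleted edges (1,5,d); added nodes (none); added edges (1,0,s); (1,5,s); result: nodes: 0:C, 1:O, 2:C, 3:O, 5:C, 9:O edges: (1,0,s); (1,5,s); (2,5,d); (5,0,s); (5,3,d); (9,0,d)
step 2: rule r3; match: 0->9, 1->0, 2->2; deleted nodes (none); deleted edges (9,0,d); added nodes (none); added edges (9,0,s); (9,2,s); result: nodes: 0:C, 1:O, 2:C, 3:O, 5:C, 9:O edges: (1,0,s); (1,5,s); (2,5,d); (5,0,s); (5,3,d); (9,0,s); (9,2,s)
final:
nodes: 0:C, 1:O, 2:C, 3:O, 5:C, 9:O
edges: (1,0,s); (1,5,s); (2,5,d); (5,0,s); (5,3,d); (9,0,s); (9,2,s)


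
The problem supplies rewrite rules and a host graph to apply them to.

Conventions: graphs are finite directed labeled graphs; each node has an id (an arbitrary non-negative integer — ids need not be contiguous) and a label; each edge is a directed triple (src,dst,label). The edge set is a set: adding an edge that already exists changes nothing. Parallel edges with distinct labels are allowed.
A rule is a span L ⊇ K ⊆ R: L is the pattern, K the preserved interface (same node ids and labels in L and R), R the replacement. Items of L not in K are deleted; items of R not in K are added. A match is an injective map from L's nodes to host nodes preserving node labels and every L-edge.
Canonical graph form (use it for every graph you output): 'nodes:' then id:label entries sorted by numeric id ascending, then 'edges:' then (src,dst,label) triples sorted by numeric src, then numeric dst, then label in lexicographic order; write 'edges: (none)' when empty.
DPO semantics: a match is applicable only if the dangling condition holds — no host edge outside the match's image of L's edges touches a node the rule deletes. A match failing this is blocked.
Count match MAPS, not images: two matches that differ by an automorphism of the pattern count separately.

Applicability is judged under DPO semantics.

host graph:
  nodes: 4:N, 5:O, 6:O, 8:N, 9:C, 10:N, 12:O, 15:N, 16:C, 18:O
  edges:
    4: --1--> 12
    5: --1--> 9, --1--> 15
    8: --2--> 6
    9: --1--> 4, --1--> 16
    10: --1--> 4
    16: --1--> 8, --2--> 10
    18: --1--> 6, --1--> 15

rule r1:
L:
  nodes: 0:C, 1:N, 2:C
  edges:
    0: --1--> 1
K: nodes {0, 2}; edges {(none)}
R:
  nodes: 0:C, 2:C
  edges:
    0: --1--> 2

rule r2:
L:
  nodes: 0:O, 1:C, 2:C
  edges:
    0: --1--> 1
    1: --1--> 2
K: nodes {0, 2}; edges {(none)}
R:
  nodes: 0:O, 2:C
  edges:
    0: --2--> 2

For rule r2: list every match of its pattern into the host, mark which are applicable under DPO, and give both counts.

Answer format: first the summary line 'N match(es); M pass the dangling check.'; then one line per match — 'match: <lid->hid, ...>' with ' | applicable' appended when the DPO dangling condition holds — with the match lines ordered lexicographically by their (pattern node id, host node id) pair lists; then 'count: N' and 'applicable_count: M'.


1 match(es); 0 pass the dangling check.
match: 0->5, 1->9, 2->16
count: 1
applicable_count: 0


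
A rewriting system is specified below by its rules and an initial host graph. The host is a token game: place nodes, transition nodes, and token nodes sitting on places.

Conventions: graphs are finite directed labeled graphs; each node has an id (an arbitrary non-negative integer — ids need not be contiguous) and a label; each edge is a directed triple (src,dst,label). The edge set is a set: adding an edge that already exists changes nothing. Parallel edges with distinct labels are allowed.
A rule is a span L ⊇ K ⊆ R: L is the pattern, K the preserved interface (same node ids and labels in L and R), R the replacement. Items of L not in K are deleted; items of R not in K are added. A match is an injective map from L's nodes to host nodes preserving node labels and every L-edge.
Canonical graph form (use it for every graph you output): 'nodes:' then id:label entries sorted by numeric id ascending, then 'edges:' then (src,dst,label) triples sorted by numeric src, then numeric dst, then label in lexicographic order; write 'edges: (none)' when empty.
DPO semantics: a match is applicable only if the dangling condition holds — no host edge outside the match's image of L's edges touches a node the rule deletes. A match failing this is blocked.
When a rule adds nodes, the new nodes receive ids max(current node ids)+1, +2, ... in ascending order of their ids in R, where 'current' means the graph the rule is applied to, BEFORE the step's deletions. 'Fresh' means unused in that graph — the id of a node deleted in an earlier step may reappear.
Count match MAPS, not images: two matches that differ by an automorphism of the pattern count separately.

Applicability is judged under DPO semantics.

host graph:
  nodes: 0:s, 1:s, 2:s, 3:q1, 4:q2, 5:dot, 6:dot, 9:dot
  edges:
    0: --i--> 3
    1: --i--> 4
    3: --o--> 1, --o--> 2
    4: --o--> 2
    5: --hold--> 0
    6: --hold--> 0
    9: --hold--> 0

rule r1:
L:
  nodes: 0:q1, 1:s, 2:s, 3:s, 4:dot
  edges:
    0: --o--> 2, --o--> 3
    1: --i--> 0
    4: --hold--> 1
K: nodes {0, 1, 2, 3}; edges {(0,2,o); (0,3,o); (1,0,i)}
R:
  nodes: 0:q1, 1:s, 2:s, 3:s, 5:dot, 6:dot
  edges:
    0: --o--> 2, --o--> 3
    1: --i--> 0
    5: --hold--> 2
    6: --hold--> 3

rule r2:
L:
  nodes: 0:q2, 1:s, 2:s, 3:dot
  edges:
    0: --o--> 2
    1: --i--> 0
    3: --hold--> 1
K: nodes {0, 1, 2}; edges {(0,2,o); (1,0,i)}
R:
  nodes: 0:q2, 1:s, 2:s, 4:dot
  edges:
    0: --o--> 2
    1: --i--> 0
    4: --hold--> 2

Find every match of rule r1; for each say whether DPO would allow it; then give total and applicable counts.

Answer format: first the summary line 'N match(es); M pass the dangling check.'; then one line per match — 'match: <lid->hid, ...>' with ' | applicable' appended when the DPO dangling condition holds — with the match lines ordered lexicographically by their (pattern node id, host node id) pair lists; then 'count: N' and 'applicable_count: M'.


6 match(es); 6 pass the dangling check.
match: 0->3, 1->0, 2->1, 3->2, 4->5 | applicable
match: 0->3, 1->0, 2->1, 3->2, 4->6 | applicable
match: 0->3, 1->0, 2->1, 3->2, 4->9 | applicable
match: 0->3, 1->0, 2->2, 3->1, 4->5 | applicable
match: 0->3, 1->0, 2->2, 3->1, 4->6 | applicable
match: 0->3, 1->0, 2->2, 3->1, 4->9 | applicable
count: 6
applicable_count: 6
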